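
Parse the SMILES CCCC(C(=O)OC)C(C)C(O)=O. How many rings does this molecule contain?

In SMILES, each pair of matching ring-closure digits denotes one ring-closing bond; the number of such bonds equals the number of independent rings.
Ring-closure bonds here: 0.

0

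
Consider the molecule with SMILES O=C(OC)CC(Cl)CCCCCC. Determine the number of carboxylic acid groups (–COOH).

Scan the SMILES for the carboxylic acid motif — none present.
Groups that are present: 1 ester.

0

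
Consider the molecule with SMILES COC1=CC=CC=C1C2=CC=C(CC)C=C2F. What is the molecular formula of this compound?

C15H15FO

Walk through each heavy atom and fill implicit hydrogens from standard valence (C 4, N 3, O 2, S 2, halogen 1):
  atom 1: C, bond orders sum to 1 (valence 4) → 3 H
  atom 2: O, bond orders sum to 2 (valence 2) → 0 H
  atom 3: C, bond orders sum to 4 (valence 4) → 0 H
  atom 4: C, bond orders sum to 3 (valence 4) → 1 H
  atom 5: C, bond orders sum to 3 (valence 4) → 1 H
  atom 6: C, bond orders sum to 3 (valence 4) → 1 H
  atom 7: C, bond orders sum to 3 (valence 4) → 1 H
  atom 8: C, bond orders sum to 4 (valence 4) → 0 H
  atom 9: C, bond orders sum to 4 (valence 4) → 0 H
  atom 10: C, bond orders sum to 3 (valence 4) → 1 H
  atom 11: C, bond orders sum to 3 (valence 4) → 1 H
  atom 12: C, bond orders sum to 4 (valence 4) → 0 H
  atom 13: C, bond orders sum to 2 (valence 4) → 2 H
  atom 14: C, bond orders sum to 1 (valence 4) → 3 H
  atom 15: C, bond orders sum to 3 (valence 4) → 1 H
  atom 16: C, bond orders sum to 4 (valence 4) → 0 H
  atom 17: F (halogen, monovalent) → 0 H
Totals → C:15, H:15, F:1, O:1.
In Hill order: C15H15FO.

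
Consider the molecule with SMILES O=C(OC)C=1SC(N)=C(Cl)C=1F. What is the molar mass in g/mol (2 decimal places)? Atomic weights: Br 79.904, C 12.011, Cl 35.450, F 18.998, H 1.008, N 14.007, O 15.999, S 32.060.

First, the molecular formula is C6H5ClFNO2S (counting implicit H from valence).
  C: 6 × 12.011 = 72.066
  Cl: 1 × 35.450 = 35.450
  F: 1 × 18.998 = 18.998
  H: 5 × 1.008 = 5.040
  N: 1 × 14.007 = 14.007
  O: 2 × 15.999 = 31.998
  S: 1 × 32.060 = 32.060
Sum: 6×12.011 + 1×35.450 + 1×18.998 + 5×1.008 + 1×14.007 + 2×15.999 + 1×32.060 = 209.619 → 209.62 g/mol.

209.62 g/mol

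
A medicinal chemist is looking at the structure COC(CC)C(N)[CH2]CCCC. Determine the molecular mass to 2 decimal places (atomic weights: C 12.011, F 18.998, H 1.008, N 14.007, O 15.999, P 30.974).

173.30 g/mol

First, the molecular formula is C10H23NO (counting implicit H from valence).
  C: 10 × 12.011 = 120.110
  H: 23 × 1.008 = 23.184
  N: 1 × 14.007 = 14.007
  O: 1 × 15.999 = 15.999
Sum: 10×12.011 + 23×1.008 + 1×14.007 + 1×15.999 = 173.300 → 173.30 g/mol.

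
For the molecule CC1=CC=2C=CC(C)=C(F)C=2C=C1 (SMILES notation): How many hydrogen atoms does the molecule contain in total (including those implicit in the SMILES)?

11

Walk through each heavy atom and fill implicit hydrogens from standard valence (C 4, N 3, O 2, S 2, halogen 1):
  atom 1: C, bond orders sum to 1 (valence 4) → 3 H
  atom 2: C, bond orders sum to 4 (valence 4) → 0 H
  atom 3: C, bond orders sum to 3 (valence 4) → 1 H
  atom 4: C, bond orders sum to 4 (valence 4) → 0 H
  atom 5: C, bond orders sum to 3 (valence 4) → 1 H
  atom 6: C, bond orders sum to 3 (valence 4) → 1 H
  atom 7: C, bond orders sum to 4 (valence 4) → 0 H
  atom 8: C, bond orders sum to 1 (valence 4) → 3 H
  atom 9: C, bond orders sum to 4 (valence 4) → 0 H
  atom 10: F (halogen, monovalent) → 0 H
  atom 11: C, bond orders sum to 4 (valence 4) → 0 H
  atom 12: C, bond orders sum to 3 (valence 4) → 1 H
  atom 13: C, bond orders sum to 3 (valence 4) → 1 H
Total hydrogens: 11.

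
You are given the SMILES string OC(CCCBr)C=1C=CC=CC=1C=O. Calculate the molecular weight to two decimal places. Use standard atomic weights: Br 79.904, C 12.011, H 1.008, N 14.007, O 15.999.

First, the molecular formula is C11H13BrO2 (counting implicit H from valence).
  Br: 1 × 79.904 = 79.904
  C: 11 × 12.011 = 132.121
  H: 13 × 1.008 = 13.104
  O: 2 × 15.999 = 31.998
Sum: 1×79.904 + 11×12.011 + 13×1.008 + 2×15.999 = 257.127 → 257.13 g/mol.

257.13 g/mol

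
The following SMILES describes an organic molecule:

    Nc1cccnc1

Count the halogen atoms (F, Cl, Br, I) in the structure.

Scan the SMILES for the halogen motif — none present.
Groups that are present: 1 primary amine.

0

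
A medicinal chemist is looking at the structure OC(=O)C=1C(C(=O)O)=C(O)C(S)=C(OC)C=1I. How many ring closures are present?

In SMILES, each pair of matching ring-closure digits denotes one ring-closing bond; the number of such bonds equals the number of independent rings.
Ring-closure bonds here: 1.

1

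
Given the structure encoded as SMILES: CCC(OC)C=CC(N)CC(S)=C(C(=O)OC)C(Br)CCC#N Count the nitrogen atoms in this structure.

2

Scan the SMILES for N atoms (remember two-letter symbols like Cl and Br are single atoms).
Nitrogen count: 2.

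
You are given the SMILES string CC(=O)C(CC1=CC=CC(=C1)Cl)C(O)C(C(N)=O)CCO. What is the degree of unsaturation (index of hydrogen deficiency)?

6

Degree of unsaturation = (number of rings) + (number of π bonds).
Ring closures in the SMILES: 1.
π bonds: 5 double bonds (each 1 DoU) → 5 DoU from unsaturation.
Total DoU = 1 + 5 = 6.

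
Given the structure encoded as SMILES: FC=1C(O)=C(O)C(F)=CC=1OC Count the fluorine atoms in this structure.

Scan the SMILES for F atoms (remember two-letter symbols like Cl and Br are single atoms).
Fluorine count: 2.

2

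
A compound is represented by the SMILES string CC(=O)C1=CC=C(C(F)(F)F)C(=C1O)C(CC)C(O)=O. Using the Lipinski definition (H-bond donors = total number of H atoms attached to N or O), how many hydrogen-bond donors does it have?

2

Donors: find every N or O and count the H atoms it carries.
  atom 3 (O): bond orders sum to 2 → 0 H
  atom 14 (O): bond orders sum to 1 → 1 H
  atom 19 (O): bond orders sum to 1 → 1 H
  atom 20 (O): bond orders sum to 2 → 0 H
Lipinski HBD = 2.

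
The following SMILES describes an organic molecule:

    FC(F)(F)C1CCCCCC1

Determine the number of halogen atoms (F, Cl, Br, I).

3

Halogen atoms appear at heavy-atom positions 1, 3, 4 (3×F).
Halogen count: 3.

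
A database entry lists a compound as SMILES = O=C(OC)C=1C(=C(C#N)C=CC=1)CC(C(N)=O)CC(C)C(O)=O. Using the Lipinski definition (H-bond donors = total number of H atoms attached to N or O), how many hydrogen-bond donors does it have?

3

Donors: find every N or O and count the H atoms it carries.
  atom 1 (O): bond orders sum to 2 → 0 H
  atom 3 (O): bond orders sum to 2 → 0 H
  atom 9 (N): bond orders sum to 3 → 0 H
  atom 16 (N): bond orders sum to 1 → 2 H
  atom 17 (O): bond orders sum to 2 → 0 H
  atom 22 (O): bond orders sum to 1 → 1 H
  atom 23 (O): bond orders sum to 2 → 0 H
Lipinski HBD = 3.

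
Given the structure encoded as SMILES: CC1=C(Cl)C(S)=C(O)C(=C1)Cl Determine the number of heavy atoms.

Every atom symbol written in the SMILES (organic subset) is one heavy atom; implicit H are not written.
Heavy atoms by element → C:7, Cl:2, O:1, S:1.
Total: 11.

11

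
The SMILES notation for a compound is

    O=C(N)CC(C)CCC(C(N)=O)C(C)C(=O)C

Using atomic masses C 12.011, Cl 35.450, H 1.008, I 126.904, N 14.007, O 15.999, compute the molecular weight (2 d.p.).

242.32 g/mol

First, the molecular formula is C12H22N2O3 (counting implicit H from valence).
  C: 12 × 12.011 = 144.132
  H: 22 × 1.008 = 22.176
  N: 2 × 14.007 = 28.014
  O: 3 × 15.999 = 47.997
Sum: 12×12.011 + 22×1.008 + 2×14.007 + 3×15.999 = 242.319 → 242.32 g/mol.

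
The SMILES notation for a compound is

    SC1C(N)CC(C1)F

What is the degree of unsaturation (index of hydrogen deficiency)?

Degree of unsaturation = (number of rings) + (number of π bonds).
Ring closures in the SMILES: 1.
π bonds: none → 0 DoU from unsaturation.
Total DoU = 1 + 0 = 1.

1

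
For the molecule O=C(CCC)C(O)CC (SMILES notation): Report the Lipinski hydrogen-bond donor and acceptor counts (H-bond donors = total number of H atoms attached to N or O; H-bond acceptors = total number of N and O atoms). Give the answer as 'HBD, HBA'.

1, 2

Donors: find every N or O and count the H atoms it carries.
  atom 1 (O): bond orders sum to 2 → 0 H
  atom 7 (O): bond orders sum to 1 → 1 H
Lipinski HBD = 1.
Acceptors: N atoms = 0, O atoms = 2 → HBA = 2.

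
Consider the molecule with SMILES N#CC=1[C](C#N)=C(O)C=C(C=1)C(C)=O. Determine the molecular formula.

Walk through each heavy atom and fill implicit hydrogens from standard valence (C 4, N 3, O 2, S 2, halogen 1):
  atom 1: N, bond orders sum to 3 (valence 3) → 0 H
  atom 2: C, bond orders sum to 4 (valence 4) → 0 H
  atom 3: C, bond orders sum to 4 (valence 4) → 0 H
  atom 4: C with explicit H count 0
  atom 5: C, bond orders sum to 4 (valence 4) → 0 H
  atom 6: N, bond orders sum to 3 (valence 3) → 0 H
  atom 7: C, bond orders sum to 4 (valence 4) → 0 H
  atom 8: O, bond orders sum to 1 (valence 2) → 1 H
  atom 9: C, bond orders sum to 3 (valence 4) → 1 H
  atom 10: C, bond orders sum to 4 (valence 4) → 0 H
  atom 11: C, bond orders sum to 3 (valence 4) → 1 H
  atom 12: C, bond orders sum to 4 (valence 4) → 0 H
  atom 13: C, bond orders sum to 1 (valence 4) → 3 H
  atom 14: O, bond orders sum to 2 (valence 2) → 0 H
Totals → C:10, H:6, N:2, O:2.

C10H6N2O2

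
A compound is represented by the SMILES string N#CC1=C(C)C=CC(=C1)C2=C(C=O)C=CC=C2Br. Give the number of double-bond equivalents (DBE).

Degree of unsaturation = (number of rings) + (number of π bonds).
Ring closures in the SMILES: 2.
π bonds: 7 double bonds (each 1 DoU), 1 triple bond (each 2 DoU) → 9 DoU from unsaturation.
Total DoU = 2 + 9 = 11.

11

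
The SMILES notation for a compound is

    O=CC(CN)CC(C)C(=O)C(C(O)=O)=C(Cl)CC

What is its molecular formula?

C12H18ClNO4

Walk through each heavy atom and fill implicit hydrogens from standard valence (C 4, N 3, O 2, S 2, halogen 1):
  atom 1: O, bond orders sum to 2 (valence 2) → 0 H
  atom 2: C, bond orders sum to 3 (valence 4) → 1 H
  atom 3: C, bond orders sum to 3 (valence 4) → 1 H
  atom 4: C, bond orders sum to 2 (valence 4) → 2 H
  atom 5: N, bond orders sum to 1 (valence 3) → 2 H
  atom 6: C, bond orders sum to 2 (valence 4) → 2 H
  atom 7: C, bond orders sum to 3 (valence 4) → 1 H
  atom 8: C, bond orders sum to 1 (valence 4) → 3 H
  atom 9: C, bond orders sum to 4 (valence 4) → 0 H
  atom 10: O, bond orders sum to 2 (valence 2) → 0 H
  atom 11: C, bond orders sum to 4 (valence 4) → 0 H
  atom 12: C, bond orders sum to 4 (valence 4) → 0 H
  atom 13: O, bond orders sum to 1 (valence 2) → 1 H
  atom 14: O, bond orders sum to 2 (valence 2) → 0 H
  atom 15: C, bond orders sum to 4 (valence 4) → 0 H
  atom 16: Cl (halogen, monovalent) → 0 H
  atom 17: C, bond orders sum to 2 (valence 4) → 2 H
  atom 18: C, bond orders sum to 1 (valence 4) → 3 H
Totals → C:12, H:18, Cl:1, N:1, O:4.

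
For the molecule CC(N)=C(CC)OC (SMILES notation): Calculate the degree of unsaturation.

Molecular formula: C6H13NO.
DoU = (2C + 2 + N − H − X) / 2, where X is the halogen count and O/S are ignored.
    = (2·6 + 2 + 1 − 13 − 0) / 2 = 2 / 2 = 1.

1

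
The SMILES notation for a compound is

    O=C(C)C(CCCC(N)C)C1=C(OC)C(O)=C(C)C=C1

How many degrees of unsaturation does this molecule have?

5

Molecular formula: C16H25NO3.
DoU = (2C + 2 + N − H − X) / 2, where X is the halogen count and O/S are ignored.
    = (2·16 + 2 + 1 − 25 − 0) / 2 = 10 / 2 = 5.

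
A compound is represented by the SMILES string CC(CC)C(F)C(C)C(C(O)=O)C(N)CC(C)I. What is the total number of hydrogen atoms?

25

Walk through each heavy atom and fill implicit hydrogens from standard valence (C 4, N 3, O 2, S 2, halogen 1):
  atom 1: C, bond orders sum to 1 (valence 4) → 3 H
  atom 2: C, bond orders sum to 3 (valence 4) → 1 H
  atom 3: C, bond orders sum to 2 (valence 4) → 2 H
  atom 4: C, bond orders sum to 1 (valence 4) → 3 H
  atom 5: C, bond orders sum to 3 (valence 4) → 1 H
  atom 6: F (halogen, monovalent) → 0 H
  atom 7: C, bond orders sum to 3 (valence 4) → 1 H
  atom 8: C, bond orders sum to 1 (valence 4) → 3 H
  atom 9: C, bond orders sum to 3 (valence 4) → 1 H
  atom 10: C, bond orders sum to 4 (valence 4) → 0 H
  atom 11: O, bond orders sum to 1 (valence 2) → 1 H
  atom 12: O, bond orders sum to 2 (valence 2) → 0 H
  atom 13: C, bond orders sum to 3 (valence 4) → 1 H
  atom 14: N, bond orders sum to 1 (valence 3) → 2 H
  atom 15: C, bond orders sum to 2 (valence 4) → 2 H
  atom 16: C, bond orders sum to 3 (valence 4) → 1 H
  atom 17: C, bond orders sum to 1 (valence 4) → 3 H
  atom 18: I (halogen, monovalent) → 0 H
Total hydrogens: 25.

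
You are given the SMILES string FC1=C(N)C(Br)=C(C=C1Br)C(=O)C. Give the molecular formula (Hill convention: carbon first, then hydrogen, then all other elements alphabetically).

Walk through each heavy atom and fill implicit hydrogens from standard valence (C 4, N 3, O 2, S 2, halogen 1):
  atom 1: F (halogen, monovalent) → 0 H
  atom 2: C, bond orders sum to 4 (valence 4) → 0 H
  atom 3: C, bond orders sum to 4 (valence 4) → 0 H
  atom 4: N, bond orders sum to 1 (valence 3) → 2 H
  atom 5: C, bond orders sum to 4 (valence 4) → 0 H
  atom 6: Br (halogen, monovalent) → 0 H
  atom 7: C, bond orders sum to 4 (valence 4) → 0 H
  atom 8: C, bond orders sum to 3 (valence 4) → 1 H
  atom 9: C, bond orders sum to 4 (valence 4) → 0 H
  atom 10: Br (halogen, monovalent) → 0 H
  atom 11: C, bond orders sum to 4 (valence 4) → 0 H
  atom 12: O, bond orders sum to 2 (valence 2) → 0 H
  atom 13: C, bond orders sum to 1 (valence 4) → 3 H
Totals → C:8, H:6, Br:2, F:1, N:1, O:1.

C8H6Br2FNO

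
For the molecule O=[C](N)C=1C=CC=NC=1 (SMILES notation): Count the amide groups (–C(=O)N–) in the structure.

1

The amide motif appears at heavy-atom position 2 in the SMILES.
Amide count: 1.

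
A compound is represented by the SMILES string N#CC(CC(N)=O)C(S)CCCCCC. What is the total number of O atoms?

Scan the SMILES for O atoms (remember two-letter symbols like Cl and Br are single atoms).
Oxygen count: 1.

1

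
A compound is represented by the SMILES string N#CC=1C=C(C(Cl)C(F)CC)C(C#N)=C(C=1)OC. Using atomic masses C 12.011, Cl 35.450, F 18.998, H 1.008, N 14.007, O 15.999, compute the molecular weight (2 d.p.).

266.70 g/mol

First, the molecular formula is C13H12ClFN2O (counting implicit H from valence).
  C: 13 × 12.011 = 156.143
  Cl: 1 × 35.450 = 35.450
  F: 1 × 18.998 = 18.998
  H: 12 × 1.008 = 12.096
  N: 2 × 14.007 = 28.014
  O: 1 × 15.999 = 15.999
Sum: 13×12.011 + 1×35.450 + 1×18.998 + 12×1.008 + 2×14.007 + 1×15.999 = 266.700 → 266.70 g/mol.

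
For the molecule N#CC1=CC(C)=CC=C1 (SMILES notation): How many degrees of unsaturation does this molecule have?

6

Degree of unsaturation = (number of rings) + (number of π bonds).
Ring closures in the SMILES: 1.
π bonds: 3 double bonds (each 1 DoU), 1 triple bond (each 2 DoU) → 5 DoU from unsaturation.
Total DoU = 1 + 5 = 6.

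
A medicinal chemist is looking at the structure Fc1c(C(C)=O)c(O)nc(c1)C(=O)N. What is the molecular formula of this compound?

Walk through each heavy atom and fill implicit hydrogens from standard valence (C 4, N 3, O 2, S 2, halogen 1); for lowercase aromatic atoms, an aromatic c carries 1 H when it has two neighbours and 0 H with three, and aromatic n carries 0 H:
  atom 1: F (halogen, monovalent) → 0 H
  atom 2: aromatic c, 3 neighbours → 0 H
  atom 3: aromatic c, 3 neighbours → 0 H
  atom 4: C, bond orders sum to 4 (valence 4) → 0 H
  atom 5: C, bond orders sum to 1 (valence 4) → 3 H
  atom 6: O, bond orders sum to 2 (valence 2) → 0 H
  atom 7: aromatic c, 3 neighbours → 0 H
  atom 8: O, bond orders sum to 1 (valence 2) → 1 H
  atom 9: aromatic n, 2 neighbours → 0 H
  atom 10: aromatic c, 3 neighbours → 0 H
  atom 11: aromatic c, 2 neighbours → 1 H
  atom 12: C, bond orders sum to 4 (valence 4) → 0 H
  atom 13: O, bond orders sum to 2 (valence 2) → 0 H
  atom 14: N, bond orders sum to 1 (valence 3) → 2 H
Totals → C:8, H:7, F:1, N:2, O:3.
In Hill order: C8H7FN2O3.

C8H7FN2O3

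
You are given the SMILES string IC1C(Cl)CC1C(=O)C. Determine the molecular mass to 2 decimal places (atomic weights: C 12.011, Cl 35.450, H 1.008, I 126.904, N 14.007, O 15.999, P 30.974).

First, the molecular formula is C6H8ClIO (counting implicit H from valence).
  C: 6 × 12.011 = 72.066
  Cl: 1 × 35.450 = 35.450
  H: 8 × 1.008 = 8.064
  I: 1 × 126.904 = 126.904
  O: 1 × 15.999 = 15.999
Sum: 6×12.011 + 1×35.450 + 8×1.008 + 1×126.904 + 1×15.999 = 258.483 → 258.48 g/mol.

258.48 g/mol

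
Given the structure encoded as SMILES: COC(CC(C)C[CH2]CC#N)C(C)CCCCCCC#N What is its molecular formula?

Walk through each heavy atom and fill implicit hydrogens from standard valence (C 4, N 3, O 2, S 2, halogen 1):
  atom 1: C, bond orders sum to 1 (valence 4) → 3 H
  atom 2: O, bond orders sum to 2 (valence 2) → 0 H
  atom 3: C, bond orders sum to 3 (valence 4) → 1 H
  atom 4: C, bond orders sum to 2 (valence 4) → 2 H
  atom 5: C, bond orders sum to 3 (valence 4) → 1 H
  atom 6: C, bond orders sum to 1 (valence 4) → 3 H
  atom 7: C, bond orders sum to 2 (valence 4) → 2 H
  atom 8: C with explicit H count 2
  atom 9: C, bond orders sum to 2 (valence 4) → 2 H
  atom 10: C, bond orders sum to 4 (valence 4) → 0 H
  atom 11: N, bond orders sum to 3 (valence 3) → 0 H
  atom 12: C, bond orders sum to 3 (valence 4) → 1 H
  atom 13: C, bond orders sum to 1 (valence 4) → 3 H
  atom 14: C, bond orders sum to 2 (valence 4) → 2 H
  atom 15: C, bond orders sum to 2 (valence 4) → 2 H
  atom 16: C, bond orders sum to 2 (valence 4) → 2 H
  atom 17: C, bond orders sum to 2 (valence 4) → 2 H
  atom 18: C, bond orders sum to 2 (valence 4) → 2 H
  atom 19: C, bond orders sum to 2 (valence 4) → 2 H
  atom 20: C, bond orders sum to 4 (valence 4) → 0 H
  atom 21: N, bond orders sum to 3 (valence 3) → 0 H
Totals → C:18, H:32, N:2, O:1.
In Hill order: C18H32N2O.

C18H32N2O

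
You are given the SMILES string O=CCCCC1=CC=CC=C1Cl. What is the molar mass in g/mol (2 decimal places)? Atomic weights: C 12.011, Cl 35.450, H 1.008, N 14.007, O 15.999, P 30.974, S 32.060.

First, the molecular formula is C10H11ClO (counting implicit H from valence).
  C: 10 × 12.011 = 120.110
  Cl: 1 × 35.450 = 35.450
  H: 11 × 1.008 = 11.088
  O: 1 × 15.999 = 15.999
Sum: 10×12.011 + 1×35.450 + 11×1.008 + 1×15.999 = 182.647 → 182.65 g/mol.

182.65 g/mol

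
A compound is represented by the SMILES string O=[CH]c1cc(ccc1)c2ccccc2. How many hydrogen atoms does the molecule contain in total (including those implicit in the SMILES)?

10

Walk through each heavy atom and fill implicit hydrogens from standard valence (C 4, N 3, O 2, S 2, halogen 1); for lowercase aromatic atoms, an aromatic c carries 1 H when it has two neighbours and 0 H with three, and aromatic n carries 0 H:
  atom 1: O, bond orders sum to 2 (valence 2) → 0 H
  atom 2: C with explicit H count 1
  atom 3: aromatic c, 3 neighbours → 0 H
  atom 4: aromatic c, 2 neighbours → 1 H
  atom 5: aromatic c, 3 neighbours → 0 H
  atom 6: aromatic c, 2 neighbours → 1 H
  atom 7: aromatic c, 2 neighbours → 1 H
  atom 8: aromatic c, 2 neighbours → 1 H
  atom 9: aromatic c, 3 neighbours → 0 H
  atom 10: aromatic c, 2 neighbours → 1 H
  atom 11: aromatic c, 2 neighbours → 1 H
  atom 12: aromatic c, 2 neighbours → 1 H
  atom 13: aromatic c, 2 neighbours → 1 H
  atom 14: aromatic c, 2 neighbours → 1 H
Total hydrogens: 10.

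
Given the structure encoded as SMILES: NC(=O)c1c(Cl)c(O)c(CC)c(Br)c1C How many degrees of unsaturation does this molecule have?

5

Molecular formula: C10H11BrClNO2.
DoU = (2C + 2 + N − H − X) / 2, where X is the halogen count and O/S are ignored.
    = (2·10 + 2 + 1 − 11 − 2) / 2 = 10 / 2 = 5.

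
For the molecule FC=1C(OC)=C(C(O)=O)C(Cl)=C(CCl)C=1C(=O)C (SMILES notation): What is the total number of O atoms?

Scan the SMILES for O atoms (remember two-letter symbols like Cl and Br are single atoms).
Oxygen count: 4.

4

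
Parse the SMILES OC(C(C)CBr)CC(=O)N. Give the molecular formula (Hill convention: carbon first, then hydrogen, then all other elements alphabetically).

Walk through each heavy atom and fill implicit hydrogens from standard valence (C 4, N 3, O 2, S 2, halogen 1):
  atom 1: O, bond orders sum to 1 (valence 2) → 1 H
  atom 2: C, bond orders sum to 3 (valence 4) → 1 H
  atom 3: C, bond orders sum to 3 (valence 4) → 1 H
  atom 4: C, bond orders sum to 1 (valence 4) → 3 H
  atom 5: C, bond orders sum to 2 (valence 4) → 2 H
  atom 6: Br (halogen, monovalent) → 0 H
  atom 7: C, bond orders sum to 2 (valence 4) → 2 H
  atom 8: C, bond orders sum to 4 (valence 4) → 0 H
  atom 9: O, bond orders sum to 2 (valence 2) → 0 H
  atom 10: N, bond orders sum to 1 (valence 3) → 2 H
Totals → C:6, H:12, Br:1, N:1, O:2.
In Hill order: C6H12BrNO2.

C6H12BrNO2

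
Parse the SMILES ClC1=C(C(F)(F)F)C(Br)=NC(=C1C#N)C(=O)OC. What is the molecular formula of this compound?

C9H3BrClF3N2O2

Walk through each heavy atom and fill implicit hydrogens from standard valence (C 4, N 3, O 2, S 2, halogen 1):
  atom 1: Cl (halogen, monovalent) → 0 H
  atom 2: C, bond orders sum to 4 (valence 4) → 0 H
  atom 3: C, bond orders sum to 4 (valence 4) → 0 H
  atom 4: C, bond orders sum to 4 (valence 4) → 0 H
  atom 5: F (halogen, monovalent) → 0 H
  atom 6: F (halogen, monovalent) → 0 H
  atom 7: F (halogen, monovalent) → 0 H
  atom 8: C, bond orders sum to 4 (valence 4) → 0 H
  atom 9: Br (halogen, monovalent) → 0 H
  atom 10: N, bond orders sum to 3 (valence 3) → 0 H
  atom 11: C, bond orders sum to 4 (valence 4) → 0 H
  atom 12: C, bond orders sum to 4 (valence 4) → 0 H
  atom 13: C, bond orders sum to 4 (valence 4) → 0 H
  atom 14: N, bond orders sum to 3 (valence 3) → 0 H
  atom 15: C, bond orders sum to 4 (valence 4) → 0 H
  atom 16: O, bond orders sum to 2 (valence 2) → 0 H
  atom 17: O, bond orders sum to 2 (valence 2) → 0 H
  atom 18: C, bond orders sum to 1 (valence 4) → 3 H
Totals → C:9, H:3, Br:1, Cl:1, F:3, N:2, O:2.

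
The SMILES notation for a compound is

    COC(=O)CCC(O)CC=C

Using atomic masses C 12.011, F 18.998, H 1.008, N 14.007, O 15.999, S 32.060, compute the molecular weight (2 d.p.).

First, the molecular formula is C8H14O3 (counting implicit H from valence).
  C: 8 × 12.011 = 96.088
  H: 14 × 1.008 = 14.112
  O: 3 × 15.999 = 47.997
Sum: 8×12.011 + 14×1.008 + 3×15.999 = 158.197 → 158.20 g/mol.

158.20 g/mol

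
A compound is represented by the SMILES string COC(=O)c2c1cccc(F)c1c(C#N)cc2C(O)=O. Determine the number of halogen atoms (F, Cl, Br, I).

Halogen atoms appear at heavy-atom position 11 (1×F).
Other groups present: 1 carboxylic acid, 1 ester, 1 nitrile.
Halogen count: 1.

1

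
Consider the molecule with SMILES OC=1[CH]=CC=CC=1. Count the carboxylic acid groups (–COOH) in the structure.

0

Scan the SMILES for the carboxylic acid motif — none present.
Groups that are present: 1 hydroxyl.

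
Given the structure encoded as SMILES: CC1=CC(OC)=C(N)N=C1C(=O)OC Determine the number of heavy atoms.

14

Every atom symbol written in the SMILES (organic subset) is one heavy atom; implicit H are not written.
Heavy atoms by element → C:9, N:2, O:3.
Total: 14.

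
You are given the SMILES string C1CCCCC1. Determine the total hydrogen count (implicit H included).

Walk through each heavy atom and fill implicit hydrogens from standard valence (C 4, N 3, O 2, S 2, halogen 1):
  atom 1: C, bond orders sum to 2 (valence 4) → 2 H
  atom 2: C, bond orders sum to 2 (valence 4) → 2 H
  atom 3: C, bond orders sum to 2 (valence 4) → 2 H
  atom 4: C, bond orders sum to 2 (valence 4) → 2 H
  atom 5: C, bond orders sum to 2 (valence 4) → 2 H
  atom 6: C, bond orders sum to 2 (valence 4) → 2 H
Total hydrogens: 12.

12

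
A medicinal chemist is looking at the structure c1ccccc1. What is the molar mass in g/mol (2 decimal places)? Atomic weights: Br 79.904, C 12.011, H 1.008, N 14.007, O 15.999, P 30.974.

First, the molecular formula is C6H6 (counting implicit H from valence).
  C: 6 × 12.011 = 72.066
  H: 6 × 1.008 = 6.048
Sum: 6×12.011 + 6×1.008 = 78.114 → 78.11 g/mol.

78.11 g/mol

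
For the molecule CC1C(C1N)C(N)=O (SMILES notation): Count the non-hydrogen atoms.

Every atom symbol written in the SMILES (organic subset) is one heavy atom; implicit H are not written.
Heavy atoms by element → C:5, N:2, O:1.
Total: 8.

8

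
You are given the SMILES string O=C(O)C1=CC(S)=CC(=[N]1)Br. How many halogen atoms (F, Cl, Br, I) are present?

Halogen atoms appear at heavy-atom position 11 (1×Br).
Other groups present: 1 carboxylic acid, 1 thiol.
Halogen count: 1.

1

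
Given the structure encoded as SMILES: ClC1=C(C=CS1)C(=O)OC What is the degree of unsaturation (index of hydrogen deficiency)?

Molecular formula: C6H5ClO2S.
DoU = (2C + 2 + N − H − X) / 2, where X is the halogen count and O/S are ignored.
    = (2·6 + 2 + 0 − 5 − 1) / 2 = 8 / 2 = 4.

4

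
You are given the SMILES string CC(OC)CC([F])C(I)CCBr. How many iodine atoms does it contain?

1

Scan the SMILES for I atoms (remember two-letter symbols like Cl and Br are single atoms).
Iodine count: 1.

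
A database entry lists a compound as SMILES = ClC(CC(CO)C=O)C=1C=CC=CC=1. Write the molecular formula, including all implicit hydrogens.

C11H13ClO2

Walk through each heavy atom and fill implicit hydrogens from standard valence (C 4, N 3, O 2, S 2, halogen 1):
  atom 1: Cl (halogen, monovalent) → 0 H
  atom 2: C, bond orders sum to 3 (valence 4) → 1 H
  atom 3: C, bond orders sum to 2 (valence 4) → 2 H
  atom 4: C, bond orders sum to 3 (valence 4) → 1 H
  atom 5: C, bond orders sum to 2 (valence 4) → 2 H
  atom 6: O, bond orders sum to 1 (valence 2) → 1 H
  atom 7: C, bond orders sum to 3 (valence 4) → 1 H
  atom 8: O, bond orders sum to 2 (valence 2) → 0 H
  atom 9: C, bond orders sum to 4 (valence 4) → 0 H
  atom 10: C, bond orders sum to 3 (valence 4) → 1 H
  atom 11: C, bond orders sum to 3 (valence 4) → 1 H
  atom 12: C, bond orders sum to 3 (valence 4) → 1 H
  atom 13: C, bond orders sum to 3 (valence 4) → 1 H
  atom 14: C, bond orders sum to 3 (valence 4) → 1 H
Totals → C:11, H:13, Cl:1, O:2.
In Hill order: C11H13ClO2.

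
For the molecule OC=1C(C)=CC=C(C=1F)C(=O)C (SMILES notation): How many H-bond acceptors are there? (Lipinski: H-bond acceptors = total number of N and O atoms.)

2

N atoms: 0; O atoms: 2.
Lipinski HBA = 0 + 2 = 2.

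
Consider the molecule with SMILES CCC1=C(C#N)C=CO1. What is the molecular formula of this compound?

Walk through each heavy atom and fill implicit hydrogens from standard valence (C 4, N 3, O 2, S 2, halogen 1):
  atom 1: C, bond orders sum to 1 (valence 4) → 3 H
  atom 2: C, bond orders sum to 2 (valence 4) → 2 H
  atom 3: C, bond orders sum to 4 (valence 4) → 0 H
  atom 4: C, bond orders sum to 4 (valence 4) → 0 H
  atom 5: C, bond orders sum to 4 (valence 4) → 0 H
  atom 6: N, bond orders sum to 3 (valence 3) → 0 H
  atom 7: C, bond orders sum to 3 (valence 4) → 1 H
  atom 8: C, bond orders sum to 3 (valence 4) → 1 H
  atom 9: O, bond orders sum to 2 (valence 2) → 0 H
Totals → C:7, H:7, N:1, O:1.
In Hill order: C7H7NO.

C7H7NO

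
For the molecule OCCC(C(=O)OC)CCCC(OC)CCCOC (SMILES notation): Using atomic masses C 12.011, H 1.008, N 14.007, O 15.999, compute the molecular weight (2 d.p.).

First, the molecular formula is C14H28O5 (counting implicit H from valence).
  C: 14 × 12.011 = 168.154
  H: 28 × 1.008 = 28.224
  O: 5 × 15.999 = 79.995
Sum: 14×12.011 + 28×1.008 + 5×15.999 = 276.373 → 276.37 g/mol.

276.37 g/mol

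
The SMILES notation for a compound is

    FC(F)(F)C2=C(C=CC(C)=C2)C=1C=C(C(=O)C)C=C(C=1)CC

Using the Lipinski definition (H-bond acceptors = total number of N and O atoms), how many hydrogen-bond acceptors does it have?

1

N atoms: 0; O atoms: 1.
Lipinski HBA = 0 + 1 = 1.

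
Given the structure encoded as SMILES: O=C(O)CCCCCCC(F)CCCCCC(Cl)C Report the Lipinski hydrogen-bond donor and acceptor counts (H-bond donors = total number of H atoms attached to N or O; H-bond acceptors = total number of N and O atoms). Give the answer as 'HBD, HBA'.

1, 2

Donors: find every N or O and count the H atoms it carries.
  atom 1 (O): bond orders sum to 2 → 0 H
  atom 3 (O): bond orders sum to 1 → 1 H
Lipinski HBD = 1.
Acceptors: N atoms = 0, O atoms = 2 → HBA = 2.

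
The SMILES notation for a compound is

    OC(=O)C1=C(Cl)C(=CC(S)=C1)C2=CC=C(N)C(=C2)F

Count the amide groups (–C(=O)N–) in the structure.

0

Scan the SMILES for the amide motif — none present.
Groups that are present: 1 carboxylic acid, 1 primary amine, 1 thiol.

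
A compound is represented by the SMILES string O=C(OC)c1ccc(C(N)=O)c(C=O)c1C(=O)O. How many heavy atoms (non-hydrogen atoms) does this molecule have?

Every atom symbol written in the SMILES (organic subset) is one heavy atom; implicit H are not written.
Heavy atoms by element → C:11, N:1, O:6.
Total: 18.

18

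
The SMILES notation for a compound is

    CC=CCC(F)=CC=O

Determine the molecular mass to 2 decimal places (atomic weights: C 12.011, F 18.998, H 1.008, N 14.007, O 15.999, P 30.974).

128.15 g/mol

First, the molecular formula is C7H9FO (counting implicit H from valence).
  C: 7 × 12.011 = 84.077
  F: 1 × 18.998 = 18.998
  H: 9 × 1.008 = 9.072
  O: 1 × 15.999 = 15.999
Sum: 7×12.011 + 1×18.998 + 9×1.008 + 1×15.999 = 128.146 → 128.15 g/mol.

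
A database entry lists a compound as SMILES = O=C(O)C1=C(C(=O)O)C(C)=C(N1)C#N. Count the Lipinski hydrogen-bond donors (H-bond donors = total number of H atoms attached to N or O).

Donors: find every N or O and count the H atoms it carries.
  atom 1 (O): bond orders sum to 2 → 0 H
  atom 3 (O): bond orders sum to 1 → 1 H
  atom 7 (O): bond orders sum to 2 → 0 H
  atom 8 (O): bond orders sum to 1 → 1 H
  atom 12 (N): bond orders sum to 2 → 1 H
  atom 14 (N): bond orders sum to 3 → 0 H
Lipinski HBD = 3.

3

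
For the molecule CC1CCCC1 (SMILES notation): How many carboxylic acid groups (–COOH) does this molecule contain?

0

Scan the SMILES for the carboxylic acid motif — none present.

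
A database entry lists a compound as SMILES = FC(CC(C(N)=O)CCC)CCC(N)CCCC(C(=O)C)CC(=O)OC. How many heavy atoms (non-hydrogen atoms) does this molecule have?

26

Every atom symbol written in the SMILES (organic subset) is one heavy atom; implicit H are not written.
Heavy atoms by element → C:19, F:1, N:2, O:4.
Total: 26.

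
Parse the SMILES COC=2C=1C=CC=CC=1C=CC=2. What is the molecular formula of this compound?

Walk through each heavy atom and fill implicit hydrogens from standard valence (C 4, N 3, O 2, S 2, halogen 1):
  atom 1: C, bond orders sum to 1 (valence 4) → 3 H
  atom 2: O, bond orders sum to 2 (valence 2) → 0 H
  atom 3: C, bond orders sum to 4 (valence 4) → 0 H
  atom 4: C, bond orders sum to 4 (valence 4) → 0 H
  atom 5: C, bond orders sum to 3 (valence 4) → 1 H
  atom 6: C, bond orders sum to 3 (valence 4) → 1 H
  atom 7: C, bond orders sum to 3 (valence 4) → 1 H
  atom 8: C, bond orders sum to 3 (valence 4) → 1 H
  atom 9: C, bond orders sum to 4 (valence 4) → 0 H
  atom 10: C, bond orders sum to 3 (valence 4) → 1 H
  atom 11: C, bond orders sum to 3 (valence 4) → 1 H
  atom 12: C, bond orders sum to 3 (valence 4) → 1 H
Totals → C:11, H:10, O:1.

C11H10O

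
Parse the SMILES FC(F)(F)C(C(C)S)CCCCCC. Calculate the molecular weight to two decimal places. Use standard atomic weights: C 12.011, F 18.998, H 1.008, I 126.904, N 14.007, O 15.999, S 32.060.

228.32 g/mol

First, the molecular formula is C10H19F3S (counting implicit H from valence).
  C: 10 × 12.011 = 120.110
  F: 3 × 18.998 = 56.994
  H: 19 × 1.008 = 19.152
  S: 1 × 32.060 = 32.060
Sum: 10×12.011 + 3×18.998 + 19×1.008 + 1×32.060 = 228.316 → 228.32 g/mol.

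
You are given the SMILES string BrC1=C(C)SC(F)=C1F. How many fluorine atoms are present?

Scan the SMILES for F atoms (remember two-letter symbols like Cl and Br are single atoms).
Fluorine count: 2.

2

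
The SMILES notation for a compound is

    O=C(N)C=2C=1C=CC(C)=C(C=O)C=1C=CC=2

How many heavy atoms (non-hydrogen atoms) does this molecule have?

16

Every atom symbol written in the SMILES (organic subset) is one heavy atom; implicit H are not written.
Heavy atoms by element → C:13, N:1, O:2.
Total: 16.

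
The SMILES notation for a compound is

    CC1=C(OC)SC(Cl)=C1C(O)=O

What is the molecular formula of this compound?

Walk through each heavy atom and fill implicit hydrogens from standard valence (C 4, N 3, O 2, S 2, halogen 1):
  atom 1: C, bond orders sum to 1 (valence 4) → 3 H
  atom 2: C, bond orders sum to 4 (valence 4) → 0 H
  atom 3: C, bond orders sum to 4 (valence 4) → 0 H
  atom 4: O, bond orders sum to 2 (valence 2) → 0 H
  atom 5: C, bond orders sum to 1 (valence 4) → 3 H
  atom 6: S, bond orders sum to 2 (valence 2) → 0 H
  atom 7: C, bond orders sum to 4 (valence 4) → 0 H
  atom 8: Cl (halogen, monovalent) → 0 H
  atom 9: C, bond orders sum to 4 (valence 4) → 0 H
  atom 10: C, bond orders sum to 4 (valence 4) → 0 H
  atom 11: O, bond orders sum to 1 (valence 2) → 1 H
  atom 12: O, bond orders sum to 2 (valence 2) → 0 H
Totals → C:7, H:7, Cl:1, O:3, S:1.

C7H7ClO3S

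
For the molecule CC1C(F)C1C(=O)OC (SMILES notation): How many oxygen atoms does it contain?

Scan the SMILES for O atoms (remember two-letter symbols like Cl and Br are single atoms).
Oxygen count: 2.

2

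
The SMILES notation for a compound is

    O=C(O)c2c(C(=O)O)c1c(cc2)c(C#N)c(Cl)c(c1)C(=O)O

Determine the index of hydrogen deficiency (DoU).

12

Molecular formula: C14H6ClNO6.
DoU = (2C + 2 + N − H − X) / 2, where X is the halogen count and O/S are ignored.
    = (2·14 + 2 + 1 − 6 − 1) / 2 = 24 / 2 = 12.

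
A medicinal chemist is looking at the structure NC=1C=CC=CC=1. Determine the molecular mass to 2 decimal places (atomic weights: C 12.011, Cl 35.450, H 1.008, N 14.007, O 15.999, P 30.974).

First, the molecular formula is C6H7N (counting implicit H from valence).
  C: 6 × 12.011 = 72.066
  H: 7 × 1.008 = 7.056
  N: 1 × 14.007 = 14.007
Sum: 6×12.011 + 7×1.008 + 1×14.007 = 93.129 → 93.13 g/mol.

93.13 g/mol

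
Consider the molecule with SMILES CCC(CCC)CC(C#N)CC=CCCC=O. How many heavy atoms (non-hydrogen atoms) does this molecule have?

Every atom symbol written in the SMILES (organic subset) is one heavy atom; implicit H are not written.
Heavy atoms by element → C:15, N:1, O:1.
Total: 17.

17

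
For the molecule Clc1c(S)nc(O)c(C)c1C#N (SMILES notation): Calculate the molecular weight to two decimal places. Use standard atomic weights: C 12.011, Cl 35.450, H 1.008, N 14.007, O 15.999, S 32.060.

200.64 g/mol

First, the molecular formula is C7H5ClN2OS (counting implicit H from valence).
  C: 7 × 12.011 = 84.077
  Cl: 1 × 35.450 = 35.450
  H: 5 × 1.008 = 5.040
  N: 2 × 14.007 = 28.014
  O: 1 × 15.999 = 15.999
  S: 1 × 32.060 = 32.060
Sum: 7×12.011 + 1×35.450 + 5×1.008 + 2×14.007 + 1×15.999 + 1×32.060 = 200.640 → 200.64 g/mol.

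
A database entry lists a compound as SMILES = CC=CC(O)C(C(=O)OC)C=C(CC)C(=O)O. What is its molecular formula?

Walk through each heavy atom and fill implicit hydrogens from standard valence (C 4, N 3, O 2, S 2, halogen 1):
  atom 1: C, bond orders sum to 1 (valence 4) → 3 H
  atom 2: C, bond orders sum to 3 (valence 4) → 1 H
  atom 3: C, bond orders sum to 3 (valence 4) → 1 H
  atom 4: C, bond orders sum to 3 (valence 4) → 1 H
  atom 5: O, bond orders sum to 1 (valence 2) → 1 H
  atom 6: C, bond orders sum to 3 (valence 4) → 1 H
  atom 7: C, bond orders sum to 4 (valence 4) → 0 H
  atom 8: O, bond orders sum to 2 (valence 2) → 0 H
  atom 9: O, bond orders sum to 2 (valence 2) → 0 H
  atom 10: C, bond orders sum to 1 (valence 4) → 3 H
  atom 11: C, bond orders sum to 3 (valence 4) → 1 H
  atom 12: C, bond orders sum to 4 (valence 4) → 0 H
  atom 13: C, bond orders sum to 2 (valence 4) → 2 H
  atom 14: C, bond orders sum to 1 (valence 4) → 3 H
  atom 15: C, bond orders sum to 4 (valence 4) → 0 H
  atom 16: O, bond orders sum to 2 (valence 2) → 0 H
  atom 17: O, bond orders sum to 1 (valence 2) → 1 H
Totals → C:12, H:18, O:5.

C12H18O5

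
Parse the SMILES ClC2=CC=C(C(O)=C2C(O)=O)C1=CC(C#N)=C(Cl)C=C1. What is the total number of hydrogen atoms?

Walk through each heavy atom and fill implicit hydrogens from standard valence (C 4, N 3, O 2, S 2, halogen 1):
  atom 1: Cl (halogen, monovalent) → 0 H
  atom 2: C, bond orders sum to 4 (valence 4) → 0 H
  atom 3: C, bond orders sum to 3 (valence 4) → 1 H
  atom 4: C, bond orders sum to 3 (valence 4) → 1 H
  atom 5: C, bond orders sum to 4 (valence 4) → 0 H
  atom 6: C, bond orders sum to 4 (valence 4) → 0 H
  atom 7: O, bond orders sum to 1 (valence 2) → 1 H
  atom 8: C, bond orders sum to 4 (valence 4) → 0 H
  atom 9: C, bond orders sum to 4 (valence 4) → 0 H
  atom 10: O, bond orders sum to 1 (valence 2) → 1 H
  atom 11: O, bond orders sum to 2 (valence 2) → 0 H
  atom 12: C, bond orders sum to 4 (valence 4) → 0 H
  atom 13: C, bond orders sum to 3 (valence 4) → 1 H
  atom 14: C, bond orders sum to 4 (valence 4) → 0 H
  atom 15: C, bond orders sum to 4 (valence 4) → 0 H
  atom 16: N, bond orders sum to 3 (valence 3) → 0 H
  atom 17: C, bond orders sum to 4 (valence 4) → 0 H
  atom 18: Cl (halogen, monovalent) → 0 H
  atom 19: C, bond orders sum to 3 (valence 4) → 1 H
  atom 20: C, bond orders sum to 3 (valence 4) → 1 H
Total hydrogens: 7.

7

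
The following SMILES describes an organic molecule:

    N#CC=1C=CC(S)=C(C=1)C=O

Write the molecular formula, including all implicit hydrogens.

Walk through each heavy atom and fill implicit hydrogens from standard valence (C 4, N 3, O 2, S 2, halogen 1):
  atom 1: N, bond orders sum to 3 (valence 3) → 0 H
  atom 2: C, bond orders sum to 4 (valence 4) → 0 H
  atom 3: C, bond orders sum to 4 (valence 4) → 0 H
  atom 4: C, bond orders sum to 3 (valence 4) → 1 H
  atom 5: C, bond orders sum to 3 (valence 4) → 1 H
  atom 6: C, bond orders sum to 4 (valence 4) → 0 H
  atom 7: S, bond orders sum to 1 (valence 2) → 1 H
  atom 8: C, bond orders sum to 4 (valence 4) → 0 H
  atom 9: C, bond orders sum to 3 (valence 4) → 1 H
  atom 10: C, bond orders sum to 3 (valence 4) → 1 H
  atom 11: O, bond orders sum to 2 (valence 2) → 0 H
Totals → C:8, H:5, N:1, O:1, S:1.

C8H5NOS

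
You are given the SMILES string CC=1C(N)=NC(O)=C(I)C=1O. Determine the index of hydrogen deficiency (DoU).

Degree of unsaturation = (number of rings) + (number of π bonds).
Ring closures in the SMILES: 1.
π bonds: 3 double bonds (each 1 DoU) → 3 DoU from unsaturation.
Total DoU = 1 + 3 = 4.

4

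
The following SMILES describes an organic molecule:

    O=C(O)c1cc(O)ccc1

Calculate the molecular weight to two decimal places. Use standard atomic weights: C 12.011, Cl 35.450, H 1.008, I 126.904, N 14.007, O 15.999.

First, the molecular formula is C7H6O3 (counting implicit H from valence).
  C: 7 × 12.011 = 84.077
  H: 6 × 1.008 = 6.048
  O: 3 × 15.999 = 47.997
Sum: 7×12.011 + 6×1.008 + 3×15.999 = 138.122 → 138.12 g/mol.

138.12 g/mol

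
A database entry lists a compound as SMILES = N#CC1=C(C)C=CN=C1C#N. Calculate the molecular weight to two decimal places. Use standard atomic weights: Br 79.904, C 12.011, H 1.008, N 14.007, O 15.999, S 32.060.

First, the molecular formula is C8H5N3 (counting implicit H from valence).
  C: 8 × 12.011 = 96.088
  H: 5 × 1.008 = 5.040
  N: 3 × 14.007 = 42.021
Sum: 8×12.011 + 5×1.008 + 3×14.007 = 143.149 → 143.15 g/mol.

143.15 g/mol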